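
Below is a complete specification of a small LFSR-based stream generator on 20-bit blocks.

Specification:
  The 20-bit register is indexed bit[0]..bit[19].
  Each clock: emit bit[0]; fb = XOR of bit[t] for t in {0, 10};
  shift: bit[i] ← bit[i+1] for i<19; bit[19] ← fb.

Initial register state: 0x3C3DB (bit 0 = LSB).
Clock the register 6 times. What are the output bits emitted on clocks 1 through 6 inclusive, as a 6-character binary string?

reg_0 = 0x3C3DB
clock 1: out=1, reg = 0x9E1ED
clock 2: out=1, reg = 0xCF0F6
clock 3: out=0, reg = 0x6787B
clock 4: out=1, reg = 0xB3C3D
clock 5: out=1, reg = 0x59E1E
clock 6: out=0, reg = 0xACF0F

110110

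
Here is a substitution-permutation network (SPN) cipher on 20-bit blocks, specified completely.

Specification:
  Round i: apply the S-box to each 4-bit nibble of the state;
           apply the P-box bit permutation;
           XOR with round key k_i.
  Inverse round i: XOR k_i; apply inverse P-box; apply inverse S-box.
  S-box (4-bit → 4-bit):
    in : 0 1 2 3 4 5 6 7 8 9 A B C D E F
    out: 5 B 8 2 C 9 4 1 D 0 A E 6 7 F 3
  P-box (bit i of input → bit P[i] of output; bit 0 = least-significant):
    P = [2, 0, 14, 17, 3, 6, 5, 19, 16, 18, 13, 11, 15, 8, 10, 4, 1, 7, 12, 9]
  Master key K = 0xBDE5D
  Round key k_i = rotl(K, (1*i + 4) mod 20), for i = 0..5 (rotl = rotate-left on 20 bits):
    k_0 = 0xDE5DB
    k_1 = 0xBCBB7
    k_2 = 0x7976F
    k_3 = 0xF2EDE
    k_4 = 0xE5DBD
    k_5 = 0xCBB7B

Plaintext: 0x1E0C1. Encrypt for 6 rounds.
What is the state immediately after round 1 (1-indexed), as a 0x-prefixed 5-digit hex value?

s_0 = plaintext = 0x1E0C1
s_1 = Round(s_0, k_0) = 0xE422C
s_2 = Round(s_1, k_1) = 0x39524
s_3 = Round(s_2, k_2) = 0xCDFEF
s_4 = Round(s_3, k_3) = 0x2BB33
s_5 = Round(s_4, k_4) = 0xA72EC
s_6 = Round(s_5, k_5) = 0x47192

0xE422C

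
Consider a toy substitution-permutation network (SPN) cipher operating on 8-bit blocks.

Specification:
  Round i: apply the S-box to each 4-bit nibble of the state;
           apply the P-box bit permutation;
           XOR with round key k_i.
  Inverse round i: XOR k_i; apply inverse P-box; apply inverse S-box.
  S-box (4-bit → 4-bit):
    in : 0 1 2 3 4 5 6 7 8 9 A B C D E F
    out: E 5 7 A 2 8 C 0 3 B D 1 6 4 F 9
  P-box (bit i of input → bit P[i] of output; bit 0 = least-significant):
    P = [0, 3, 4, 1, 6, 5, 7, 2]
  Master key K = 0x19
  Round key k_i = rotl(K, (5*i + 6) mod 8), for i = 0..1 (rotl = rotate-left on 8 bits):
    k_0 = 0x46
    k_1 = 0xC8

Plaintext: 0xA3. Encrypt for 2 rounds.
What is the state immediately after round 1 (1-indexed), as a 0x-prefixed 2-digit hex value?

0x88

s_0 = plaintext = 0xA3
s_1 = Round(s_0, k_0) = 0x88
s_2 = Round(s_1, k_1) = 0xA1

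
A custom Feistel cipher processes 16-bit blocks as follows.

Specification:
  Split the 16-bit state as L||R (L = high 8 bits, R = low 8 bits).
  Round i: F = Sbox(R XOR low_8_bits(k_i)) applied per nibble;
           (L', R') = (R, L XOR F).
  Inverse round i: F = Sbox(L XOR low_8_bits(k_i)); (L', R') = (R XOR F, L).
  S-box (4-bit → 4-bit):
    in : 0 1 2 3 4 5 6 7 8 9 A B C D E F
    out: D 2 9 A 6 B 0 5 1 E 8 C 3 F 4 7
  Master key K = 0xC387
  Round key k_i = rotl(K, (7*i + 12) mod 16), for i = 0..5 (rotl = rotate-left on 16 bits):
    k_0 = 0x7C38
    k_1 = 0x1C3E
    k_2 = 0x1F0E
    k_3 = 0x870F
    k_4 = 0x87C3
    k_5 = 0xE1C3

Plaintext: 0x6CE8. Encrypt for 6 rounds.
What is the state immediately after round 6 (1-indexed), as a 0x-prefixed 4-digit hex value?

s_0 = plaintext = 0x6CE8
s_1 = Round(s_0, k_0) = 0xE891
s_2 = Round(s_1, k_1) = 0x916F
s_3 = Round(s_2, k_2) = 0x6F93
s_4 = Round(s_3, k_3) = 0x938C
s_5 = Round(s_4, k_4) = 0x8CF4
s_6 = Round(s_5, k_5) = 0xF429

0xF429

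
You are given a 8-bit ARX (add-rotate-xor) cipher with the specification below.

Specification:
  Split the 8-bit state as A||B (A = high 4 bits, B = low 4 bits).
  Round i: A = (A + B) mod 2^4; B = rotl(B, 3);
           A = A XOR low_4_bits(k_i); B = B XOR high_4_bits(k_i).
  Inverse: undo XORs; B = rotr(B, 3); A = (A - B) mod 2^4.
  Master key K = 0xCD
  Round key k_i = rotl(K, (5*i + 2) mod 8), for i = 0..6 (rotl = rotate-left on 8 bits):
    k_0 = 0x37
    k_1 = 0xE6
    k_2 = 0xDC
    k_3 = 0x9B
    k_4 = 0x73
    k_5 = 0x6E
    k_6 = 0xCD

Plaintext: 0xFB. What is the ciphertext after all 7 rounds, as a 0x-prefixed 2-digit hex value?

s_0 = plaintext = 0xFB
s_1 = Round(s_0, k_0) = 0xDE
s_2 = Round(s_1, k_1) = 0xD9
s_3 = Round(s_2, k_2) = 0xA1
s_4 = Round(s_3, k_3) = 0x01
s_5 = Round(s_4, k_4) = 0x2F
s_6 = Round(s_5, k_5) = 0xF9
s_7 = Round(s_6, k_6) = 0x50

0x50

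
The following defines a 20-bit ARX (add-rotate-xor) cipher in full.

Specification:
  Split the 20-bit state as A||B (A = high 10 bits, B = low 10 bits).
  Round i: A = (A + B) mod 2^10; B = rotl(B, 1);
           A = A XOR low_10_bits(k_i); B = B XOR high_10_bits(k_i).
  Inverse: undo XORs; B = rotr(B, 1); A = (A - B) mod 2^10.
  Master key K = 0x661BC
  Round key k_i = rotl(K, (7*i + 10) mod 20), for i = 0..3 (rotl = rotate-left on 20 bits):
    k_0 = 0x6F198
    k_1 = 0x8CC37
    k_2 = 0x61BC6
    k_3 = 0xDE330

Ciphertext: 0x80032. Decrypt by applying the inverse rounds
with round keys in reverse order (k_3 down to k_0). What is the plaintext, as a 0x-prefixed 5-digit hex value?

0x632D6

s_0 = ciphertext = 0x80032
s_1 = InvRound(s_0, k_3) = 0xE2DA5
s_2 = InvRound(s_1, k_2) = 0x8F211
s_3 = InvRound(s_2, k_1) = 0x7E811
s_4 = InvRound(s_3, k_0) = 0x632D6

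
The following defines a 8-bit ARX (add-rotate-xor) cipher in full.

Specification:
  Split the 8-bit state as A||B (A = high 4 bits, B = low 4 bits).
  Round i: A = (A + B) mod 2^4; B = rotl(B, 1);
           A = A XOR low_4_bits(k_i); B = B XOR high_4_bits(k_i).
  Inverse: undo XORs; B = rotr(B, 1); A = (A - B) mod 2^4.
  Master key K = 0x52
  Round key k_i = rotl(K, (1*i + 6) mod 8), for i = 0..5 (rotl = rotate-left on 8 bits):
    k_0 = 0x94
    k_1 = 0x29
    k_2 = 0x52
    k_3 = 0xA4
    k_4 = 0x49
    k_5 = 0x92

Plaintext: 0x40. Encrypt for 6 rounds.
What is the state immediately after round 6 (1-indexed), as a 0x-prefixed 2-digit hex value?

0x50

s_0 = plaintext = 0x40
s_1 = Round(s_0, k_0) = 0x09
s_2 = Round(s_1, k_1) = 0x01
s_3 = Round(s_2, k_2) = 0x37
s_4 = Round(s_3, k_3) = 0xE4
s_5 = Round(s_4, k_4) = 0xBC
s_6 = Round(s_5, k_5) = 0x50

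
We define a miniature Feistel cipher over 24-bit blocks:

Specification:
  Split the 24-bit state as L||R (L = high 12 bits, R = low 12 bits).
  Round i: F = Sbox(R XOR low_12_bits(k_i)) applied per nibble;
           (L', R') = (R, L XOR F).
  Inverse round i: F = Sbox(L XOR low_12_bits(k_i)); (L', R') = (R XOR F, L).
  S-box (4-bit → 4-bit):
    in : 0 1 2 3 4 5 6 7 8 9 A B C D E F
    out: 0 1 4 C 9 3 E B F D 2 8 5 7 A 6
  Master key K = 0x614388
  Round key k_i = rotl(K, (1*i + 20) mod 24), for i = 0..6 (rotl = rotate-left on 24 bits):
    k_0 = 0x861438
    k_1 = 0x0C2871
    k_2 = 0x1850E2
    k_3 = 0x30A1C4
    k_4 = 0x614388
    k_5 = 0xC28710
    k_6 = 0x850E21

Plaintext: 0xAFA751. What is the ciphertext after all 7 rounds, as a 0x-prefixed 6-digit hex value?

s_0 = plaintext = 0xAFA751
s_1 = Round(s_0, k_0) = 0x751617
s_2 = Round(s_1, k_1) = 0x617DBF
s_3 = Round(s_2, k_2) = 0xDBF120
s_4 = Round(s_3, k_3) = 0x120D16
s_5 = Round(s_4, k_4) = 0xD16BFA
s_6 = Round(s_5, k_5) = 0xBFA8B4
s_7 = Round(s_6, k_6) = 0x8B4529

0x8B4529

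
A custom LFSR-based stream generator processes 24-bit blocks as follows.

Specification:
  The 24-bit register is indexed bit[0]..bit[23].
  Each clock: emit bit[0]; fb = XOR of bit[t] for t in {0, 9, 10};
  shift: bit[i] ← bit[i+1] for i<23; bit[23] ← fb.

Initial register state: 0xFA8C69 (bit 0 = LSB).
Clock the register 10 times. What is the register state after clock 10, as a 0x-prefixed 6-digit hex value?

0xE33EA3

reg_0 = 0xFA8C69
clock 1: out=1, reg = 0x7D4634
clock 2: out=0, reg = 0x3EA31A
clock 3: out=0, reg = 0x9F518D
clock 4: out=1, reg = 0xCFA8C6
clock 5: out=0, reg = 0x67D463
clock 6: out=1, reg = 0x33EA31
clock 7: out=1, reg = 0x19F518
clock 8: out=0, reg = 0x8CFA8C
clock 9: out=0, reg = 0xC67D46
clock 10: out=0, reg = 0xE33EA3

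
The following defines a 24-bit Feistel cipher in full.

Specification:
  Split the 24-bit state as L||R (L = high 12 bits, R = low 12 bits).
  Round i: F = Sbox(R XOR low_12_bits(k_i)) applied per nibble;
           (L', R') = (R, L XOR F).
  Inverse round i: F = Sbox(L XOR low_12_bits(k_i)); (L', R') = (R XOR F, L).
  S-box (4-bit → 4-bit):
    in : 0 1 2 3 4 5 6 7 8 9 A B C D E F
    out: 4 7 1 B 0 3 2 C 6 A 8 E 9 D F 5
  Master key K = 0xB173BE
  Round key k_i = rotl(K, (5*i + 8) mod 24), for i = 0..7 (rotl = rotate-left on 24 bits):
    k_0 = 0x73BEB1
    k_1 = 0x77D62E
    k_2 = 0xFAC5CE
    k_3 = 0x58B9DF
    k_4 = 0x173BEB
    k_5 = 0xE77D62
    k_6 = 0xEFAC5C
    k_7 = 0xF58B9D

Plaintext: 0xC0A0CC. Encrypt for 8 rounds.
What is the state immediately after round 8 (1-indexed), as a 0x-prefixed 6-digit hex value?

0xF80E55

s_0 = plaintext = 0xC0A0CC
s_1 = Round(s_0, k_0) = 0x0CC3C7
s_2 = Round(s_1, k_1) = 0x3C7336
s_3 = Round(s_2, k_2) = 0x336191
s_4 = Round(s_3, k_3) = 0x191539
s_5 = Round(s_4, k_4) = 0x539E40
s_6 = Round(s_5, k_5) = 0xE40E28
s_7 = Round(s_6, k_6) = 0xE28F80
s_8 = Round(s_7, k_7) = 0xF80E55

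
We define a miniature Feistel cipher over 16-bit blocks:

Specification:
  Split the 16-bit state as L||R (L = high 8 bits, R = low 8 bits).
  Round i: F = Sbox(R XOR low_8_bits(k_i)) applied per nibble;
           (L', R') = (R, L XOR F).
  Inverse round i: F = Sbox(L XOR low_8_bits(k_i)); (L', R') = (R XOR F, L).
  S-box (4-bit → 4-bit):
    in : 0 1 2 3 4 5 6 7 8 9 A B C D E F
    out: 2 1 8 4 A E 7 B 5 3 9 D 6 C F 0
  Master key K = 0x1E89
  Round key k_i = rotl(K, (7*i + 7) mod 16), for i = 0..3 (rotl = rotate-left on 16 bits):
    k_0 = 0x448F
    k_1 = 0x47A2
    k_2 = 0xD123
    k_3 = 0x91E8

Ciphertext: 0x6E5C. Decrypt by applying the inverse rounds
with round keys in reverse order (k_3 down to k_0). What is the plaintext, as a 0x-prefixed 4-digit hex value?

0x60A8

s_0 = ciphertext = 0x6E5C
s_1 = InvRound(s_0, k_3) = 0x0B6E
s_2 = InvRound(s_1, k_2) = 0xEB0B
s_3 = InvRound(s_2, k_1) = 0xA8EB
s_4 = InvRound(s_3, k_0) = 0x60A8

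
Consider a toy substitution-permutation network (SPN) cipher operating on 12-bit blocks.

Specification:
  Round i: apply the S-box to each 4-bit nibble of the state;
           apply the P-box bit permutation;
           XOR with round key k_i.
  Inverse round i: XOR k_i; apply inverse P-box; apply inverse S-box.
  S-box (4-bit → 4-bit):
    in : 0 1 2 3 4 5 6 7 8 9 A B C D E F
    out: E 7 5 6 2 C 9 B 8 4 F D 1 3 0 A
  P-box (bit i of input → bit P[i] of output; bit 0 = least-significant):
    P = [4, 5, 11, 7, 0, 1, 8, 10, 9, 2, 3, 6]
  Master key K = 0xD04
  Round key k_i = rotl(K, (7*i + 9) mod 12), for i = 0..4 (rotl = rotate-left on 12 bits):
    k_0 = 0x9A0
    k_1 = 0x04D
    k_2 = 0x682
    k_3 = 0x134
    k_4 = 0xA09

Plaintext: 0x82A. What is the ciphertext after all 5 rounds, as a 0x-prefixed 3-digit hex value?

s_0 = plaintext = 0x82A
s_1 = Round(s_0, k_0) = 0x051
s_2 = Round(s_1, k_1) = 0xD31
s_3 = Round(s_2, k_2) = 0xDB4
s_4 = Round(s_3, k_3) = 0x611
s_5 = Round(s_4, k_4) = 0x17A

0x17A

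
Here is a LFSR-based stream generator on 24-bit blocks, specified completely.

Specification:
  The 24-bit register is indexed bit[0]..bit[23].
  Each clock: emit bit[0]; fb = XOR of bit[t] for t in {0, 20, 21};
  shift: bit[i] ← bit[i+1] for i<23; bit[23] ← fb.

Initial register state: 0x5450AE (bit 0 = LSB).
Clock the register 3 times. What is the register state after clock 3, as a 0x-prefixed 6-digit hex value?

0x2A8A15

reg_0 = 0x5450AE
clock 1: out=0, reg = 0xAA2857
clock 2: out=1, reg = 0x55142B
clock 3: out=1, reg = 0x2A8A15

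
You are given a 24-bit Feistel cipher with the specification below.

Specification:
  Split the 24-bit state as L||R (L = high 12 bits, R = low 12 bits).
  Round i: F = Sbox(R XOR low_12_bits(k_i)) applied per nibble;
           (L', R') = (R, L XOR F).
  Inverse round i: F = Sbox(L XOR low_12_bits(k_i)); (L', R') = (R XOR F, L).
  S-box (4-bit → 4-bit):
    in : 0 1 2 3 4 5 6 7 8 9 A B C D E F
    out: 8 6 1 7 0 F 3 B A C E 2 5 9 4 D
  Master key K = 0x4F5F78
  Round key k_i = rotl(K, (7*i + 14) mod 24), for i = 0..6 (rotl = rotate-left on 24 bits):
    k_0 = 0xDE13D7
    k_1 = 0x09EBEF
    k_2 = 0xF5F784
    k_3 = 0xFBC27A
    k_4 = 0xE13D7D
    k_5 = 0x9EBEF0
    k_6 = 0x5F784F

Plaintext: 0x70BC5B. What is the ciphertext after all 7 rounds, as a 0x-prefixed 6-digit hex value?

s_0 = plaintext = 0x70BC5B
s_1 = Round(s_0, k_0) = 0xC5BAAE
s_2 = Round(s_1, k_1) = 0xAAEA5D
s_3 = Round(s_2, k_2) = 0xA5D332
s_4 = Round(s_3, k_3) = 0x332C57
s_5 = Round(s_4, k_4) = 0xC5752C
s_6 = Round(s_5, k_5) = 0x52CEC2
s_7 = Round(s_6, k_6) = 0xEC2685

0xEC2685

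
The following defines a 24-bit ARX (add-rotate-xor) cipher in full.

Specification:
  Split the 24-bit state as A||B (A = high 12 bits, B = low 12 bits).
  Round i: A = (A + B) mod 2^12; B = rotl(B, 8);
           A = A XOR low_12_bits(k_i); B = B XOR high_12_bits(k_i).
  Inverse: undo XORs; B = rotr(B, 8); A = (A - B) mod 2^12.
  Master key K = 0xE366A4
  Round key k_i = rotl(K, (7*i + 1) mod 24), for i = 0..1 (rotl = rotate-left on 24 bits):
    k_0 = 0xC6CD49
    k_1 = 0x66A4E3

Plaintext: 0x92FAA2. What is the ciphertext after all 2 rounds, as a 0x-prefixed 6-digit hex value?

s_0 = plaintext = 0x92FAA2
s_1 = Round(s_0, k_0) = 0xE98EC6
s_2 = Round(s_1, k_1) = 0x9BD086

0x9BD086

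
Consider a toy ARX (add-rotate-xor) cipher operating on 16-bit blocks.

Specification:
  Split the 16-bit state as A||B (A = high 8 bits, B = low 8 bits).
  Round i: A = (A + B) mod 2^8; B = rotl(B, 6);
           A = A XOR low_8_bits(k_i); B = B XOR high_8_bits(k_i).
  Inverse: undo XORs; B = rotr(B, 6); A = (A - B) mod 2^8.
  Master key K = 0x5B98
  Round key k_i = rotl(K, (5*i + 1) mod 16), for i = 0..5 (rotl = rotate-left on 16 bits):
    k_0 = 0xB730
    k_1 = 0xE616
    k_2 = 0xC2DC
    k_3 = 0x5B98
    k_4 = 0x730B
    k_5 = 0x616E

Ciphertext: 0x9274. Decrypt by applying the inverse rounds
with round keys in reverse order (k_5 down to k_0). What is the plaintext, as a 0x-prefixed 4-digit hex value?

s_0 = ciphertext = 0x9274
s_1 = InvRound(s_0, k_5) = 0xA854
s_2 = InvRound(s_1, k_4) = 0x079C
s_3 = InvRound(s_2, k_3) = 0x801F
s_4 = InvRound(s_3, k_2) = 0xE577
s_5 = InvRound(s_4, k_1) = 0xAD46
s_6 = InvRound(s_5, k_0) = 0xD6C7

0xD6C7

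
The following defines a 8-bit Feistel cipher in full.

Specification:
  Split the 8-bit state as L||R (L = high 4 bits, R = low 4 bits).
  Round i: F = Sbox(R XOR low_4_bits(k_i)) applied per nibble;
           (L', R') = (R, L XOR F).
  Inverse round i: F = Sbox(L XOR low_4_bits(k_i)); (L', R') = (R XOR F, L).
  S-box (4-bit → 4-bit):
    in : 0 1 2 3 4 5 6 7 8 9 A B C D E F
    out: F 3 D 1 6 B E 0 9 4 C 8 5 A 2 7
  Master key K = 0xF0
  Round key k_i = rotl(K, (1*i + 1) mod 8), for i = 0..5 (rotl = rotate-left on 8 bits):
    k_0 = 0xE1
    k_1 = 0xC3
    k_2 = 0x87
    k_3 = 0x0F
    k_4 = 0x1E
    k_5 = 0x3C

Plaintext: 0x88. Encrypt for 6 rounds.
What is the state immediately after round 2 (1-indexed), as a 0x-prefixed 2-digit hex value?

s_0 = plaintext = 0x88
s_1 = Round(s_0, k_0) = 0x8C
s_2 = Round(s_1, k_1) = 0xCF
s_3 = Round(s_2, k_2) = 0xF5
s_4 = Round(s_3, k_3) = 0x53
s_5 = Round(s_4, k_4) = 0x3F
s_6 = Round(s_5, k_5) = 0xF2

0xCF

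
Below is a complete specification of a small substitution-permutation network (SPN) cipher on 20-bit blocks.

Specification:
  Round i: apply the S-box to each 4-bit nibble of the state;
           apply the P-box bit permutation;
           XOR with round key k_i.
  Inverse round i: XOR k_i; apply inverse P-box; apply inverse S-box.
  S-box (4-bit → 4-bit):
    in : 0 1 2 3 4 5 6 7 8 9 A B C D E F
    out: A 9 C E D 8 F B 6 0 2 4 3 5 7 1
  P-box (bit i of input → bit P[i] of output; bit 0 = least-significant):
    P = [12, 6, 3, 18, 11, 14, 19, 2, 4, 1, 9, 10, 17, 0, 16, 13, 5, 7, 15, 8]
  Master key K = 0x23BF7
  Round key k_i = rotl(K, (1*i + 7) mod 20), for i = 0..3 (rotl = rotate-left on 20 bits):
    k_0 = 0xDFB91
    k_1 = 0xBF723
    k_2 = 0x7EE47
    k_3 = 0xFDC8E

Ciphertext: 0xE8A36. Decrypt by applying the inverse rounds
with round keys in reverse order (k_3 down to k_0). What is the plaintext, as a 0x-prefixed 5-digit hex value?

0x3BAD1

s_0 = ciphertext = 0xE8A36
s_1 = InvRound(s_0, k_3) = 0xCB4AD
s_2 = InvRound(s_1, k_2) = 0xCD8EE
s_3 = InvRound(s_2, k_1) = 0x06213
s_4 = InvRound(s_3, k_0) = 0x3BAD1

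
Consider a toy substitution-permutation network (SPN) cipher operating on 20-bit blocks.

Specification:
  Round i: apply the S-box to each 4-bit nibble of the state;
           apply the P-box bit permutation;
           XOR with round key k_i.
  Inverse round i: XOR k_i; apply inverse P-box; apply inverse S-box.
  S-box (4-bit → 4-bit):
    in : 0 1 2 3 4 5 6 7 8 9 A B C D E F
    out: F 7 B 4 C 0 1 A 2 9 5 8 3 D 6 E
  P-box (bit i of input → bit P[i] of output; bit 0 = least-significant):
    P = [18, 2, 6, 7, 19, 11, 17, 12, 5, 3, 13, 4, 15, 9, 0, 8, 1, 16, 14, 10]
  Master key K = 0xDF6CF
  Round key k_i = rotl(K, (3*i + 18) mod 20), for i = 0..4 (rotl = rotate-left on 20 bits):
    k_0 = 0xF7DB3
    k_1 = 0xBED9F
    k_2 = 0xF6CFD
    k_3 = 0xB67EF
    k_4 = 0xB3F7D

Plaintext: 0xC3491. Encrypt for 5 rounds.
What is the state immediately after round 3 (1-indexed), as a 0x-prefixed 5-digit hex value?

0x2CEC1

s_0 = plaintext = 0xC3491
s_1 = Round(s_0, k_0) = 0x24DE4
s_2 = Round(s_1, k_1) = 0x8C06C
s_3 = Round(s_2, k_2) = 0x2CEC1
s_4 = Round(s_3, k_3) = 0x6C9A1
s_5 = Round(s_4, k_4) = 0x5BD0B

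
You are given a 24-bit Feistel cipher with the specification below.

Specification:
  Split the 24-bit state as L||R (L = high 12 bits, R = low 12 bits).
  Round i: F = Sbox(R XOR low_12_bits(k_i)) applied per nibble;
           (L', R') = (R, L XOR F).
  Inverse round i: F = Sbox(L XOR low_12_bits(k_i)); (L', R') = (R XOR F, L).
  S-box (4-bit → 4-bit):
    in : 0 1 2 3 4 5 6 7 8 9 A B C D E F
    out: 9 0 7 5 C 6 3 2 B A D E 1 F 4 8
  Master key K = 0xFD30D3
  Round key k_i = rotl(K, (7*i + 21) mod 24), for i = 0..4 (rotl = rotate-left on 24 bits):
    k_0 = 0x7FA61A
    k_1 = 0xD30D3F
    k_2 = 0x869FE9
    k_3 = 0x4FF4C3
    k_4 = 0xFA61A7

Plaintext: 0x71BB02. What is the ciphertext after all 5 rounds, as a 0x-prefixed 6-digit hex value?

s_0 = plaintext = 0x71BB02
s_1 = Round(s_0, k_0) = 0xB02810
s_2 = Round(s_1, k_1) = 0x810D7A
s_3 = Round(s_2, k_2) = 0xD7AFB5
s_4 = Round(s_3, k_3) = 0xFB5359
s_5 = Round(s_4, k_4) = 0x359831

0x359831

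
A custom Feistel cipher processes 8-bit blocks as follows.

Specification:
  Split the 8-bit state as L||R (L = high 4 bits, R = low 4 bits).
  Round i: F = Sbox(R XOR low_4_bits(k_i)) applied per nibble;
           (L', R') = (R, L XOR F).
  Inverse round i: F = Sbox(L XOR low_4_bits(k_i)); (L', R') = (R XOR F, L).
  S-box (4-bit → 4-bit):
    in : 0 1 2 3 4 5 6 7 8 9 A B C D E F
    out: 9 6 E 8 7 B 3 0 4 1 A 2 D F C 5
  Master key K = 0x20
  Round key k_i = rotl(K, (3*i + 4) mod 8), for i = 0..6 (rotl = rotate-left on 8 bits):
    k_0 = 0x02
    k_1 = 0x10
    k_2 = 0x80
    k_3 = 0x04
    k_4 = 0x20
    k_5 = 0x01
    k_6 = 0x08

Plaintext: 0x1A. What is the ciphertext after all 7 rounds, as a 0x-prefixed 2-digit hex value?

s_0 = plaintext = 0x1A
s_1 = Round(s_0, k_0) = 0xA5
s_2 = Round(s_1, k_1) = 0x51
s_3 = Round(s_2, k_2) = 0x13
s_4 = Round(s_3, k_3) = 0x31
s_5 = Round(s_4, k_4) = 0x15
s_6 = Round(s_5, k_5) = 0x56
s_7 = Round(s_6, k_6) = 0x69

0x69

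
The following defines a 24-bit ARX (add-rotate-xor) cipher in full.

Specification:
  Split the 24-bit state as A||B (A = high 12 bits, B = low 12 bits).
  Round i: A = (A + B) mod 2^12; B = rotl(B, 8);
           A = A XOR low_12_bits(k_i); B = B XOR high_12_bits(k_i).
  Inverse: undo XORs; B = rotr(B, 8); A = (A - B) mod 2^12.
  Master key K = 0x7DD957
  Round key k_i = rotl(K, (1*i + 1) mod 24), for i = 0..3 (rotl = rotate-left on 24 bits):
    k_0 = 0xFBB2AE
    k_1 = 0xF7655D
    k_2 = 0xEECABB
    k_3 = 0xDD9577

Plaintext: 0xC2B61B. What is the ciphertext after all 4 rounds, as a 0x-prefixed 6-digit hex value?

s_0 = plaintext = 0xC2B61B
s_1 = Round(s_0, k_0) = 0x0E84DA
s_2 = Round(s_1, k_1) = 0x09F53B
s_3 = Round(s_2, k_2) = 0xF615BF
s_4 = Round(s_3, k_3) = 0x057282

0x057282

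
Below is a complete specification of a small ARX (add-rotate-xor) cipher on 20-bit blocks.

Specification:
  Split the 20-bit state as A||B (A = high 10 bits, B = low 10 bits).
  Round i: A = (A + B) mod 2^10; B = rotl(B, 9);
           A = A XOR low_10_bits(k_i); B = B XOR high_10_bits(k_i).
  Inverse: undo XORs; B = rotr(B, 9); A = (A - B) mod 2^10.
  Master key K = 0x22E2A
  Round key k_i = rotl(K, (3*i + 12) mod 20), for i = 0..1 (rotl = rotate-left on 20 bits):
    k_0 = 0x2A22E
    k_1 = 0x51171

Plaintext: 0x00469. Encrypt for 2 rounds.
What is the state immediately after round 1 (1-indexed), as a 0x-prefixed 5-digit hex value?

0x9129C

s_0 = plaintext = 0x00469
s_1 = Round(s_0, k_0) = 0x9129C
s_2 = Round(s_1, k_1) = 0x6440A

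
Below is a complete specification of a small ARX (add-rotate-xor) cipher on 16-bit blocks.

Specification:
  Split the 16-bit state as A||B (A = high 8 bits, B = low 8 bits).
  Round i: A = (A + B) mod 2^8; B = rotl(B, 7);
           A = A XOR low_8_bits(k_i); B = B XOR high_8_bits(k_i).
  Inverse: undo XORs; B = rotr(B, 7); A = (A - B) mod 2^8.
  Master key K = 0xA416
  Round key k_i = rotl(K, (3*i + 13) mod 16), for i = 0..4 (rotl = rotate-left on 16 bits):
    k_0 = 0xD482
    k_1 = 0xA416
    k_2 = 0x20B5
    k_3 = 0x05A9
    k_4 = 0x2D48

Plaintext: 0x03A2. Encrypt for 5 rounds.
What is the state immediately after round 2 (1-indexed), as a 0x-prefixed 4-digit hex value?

0xBA66

s_0 = plaintext = 0x03A2
s_1 = Round(s_0, k_0) = 0x2785
s_2 = Round(s_1, k_1) = 0xBA66
s_3 = Round(s_2, k_2) = 0x9513
s_4 = Round(s_3, k_3) = 0x018C
s_5 = Round(s_4, k_4) = 0xC56B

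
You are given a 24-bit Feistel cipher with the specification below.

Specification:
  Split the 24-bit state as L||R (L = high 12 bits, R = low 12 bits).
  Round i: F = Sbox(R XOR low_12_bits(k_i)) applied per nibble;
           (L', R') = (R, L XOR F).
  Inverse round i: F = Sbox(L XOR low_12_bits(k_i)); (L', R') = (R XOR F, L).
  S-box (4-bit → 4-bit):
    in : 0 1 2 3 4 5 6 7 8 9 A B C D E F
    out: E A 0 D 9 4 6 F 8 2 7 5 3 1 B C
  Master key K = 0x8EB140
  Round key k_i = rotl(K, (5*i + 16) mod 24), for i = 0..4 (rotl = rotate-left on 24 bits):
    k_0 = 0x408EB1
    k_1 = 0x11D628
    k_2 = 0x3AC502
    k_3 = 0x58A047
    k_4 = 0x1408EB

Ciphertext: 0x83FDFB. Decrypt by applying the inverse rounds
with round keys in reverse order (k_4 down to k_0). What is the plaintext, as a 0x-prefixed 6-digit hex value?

s_0 = ciphertext = 0x83FDFB
s_1 = InvRound(s_0, k_4) = 0x3E283F
s_2 = InvRound(s_1, k_3) = 0x54B3E2
s_3 = InvRound(s_2, k_2) = 0xD7054B
s_4 = InvRound(s_3, k_1) = 0x003D70
s_5 = InvRound(s_4, k_0) = 0x620003

0x620003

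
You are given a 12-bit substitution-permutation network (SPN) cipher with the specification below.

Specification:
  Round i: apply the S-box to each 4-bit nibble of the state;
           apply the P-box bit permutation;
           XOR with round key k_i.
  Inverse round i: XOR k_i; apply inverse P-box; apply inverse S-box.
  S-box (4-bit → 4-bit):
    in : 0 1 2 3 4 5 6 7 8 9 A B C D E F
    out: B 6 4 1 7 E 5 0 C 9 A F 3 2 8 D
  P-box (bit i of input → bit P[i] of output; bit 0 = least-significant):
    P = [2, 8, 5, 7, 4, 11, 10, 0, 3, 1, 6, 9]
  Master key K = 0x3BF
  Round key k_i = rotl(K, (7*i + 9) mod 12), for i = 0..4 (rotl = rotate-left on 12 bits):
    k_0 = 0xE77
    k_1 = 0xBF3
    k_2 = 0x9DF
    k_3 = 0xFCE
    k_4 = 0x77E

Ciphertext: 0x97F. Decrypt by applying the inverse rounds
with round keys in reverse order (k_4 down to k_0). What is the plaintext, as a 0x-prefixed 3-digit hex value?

s_0 = ciphertext = 0x97F
s_1 = InvRound(s_0, k_4) = 0xE57
s_2 = InvRound(s_1, k_3) = 0x39A
s_3 = InvRound(s_2, k_2) = 0x8A3
s_4 = InvRound(s_3, k_1) = 0x83D
s_5 = InvRound(s_4, k_0) = 0xB27

0xB27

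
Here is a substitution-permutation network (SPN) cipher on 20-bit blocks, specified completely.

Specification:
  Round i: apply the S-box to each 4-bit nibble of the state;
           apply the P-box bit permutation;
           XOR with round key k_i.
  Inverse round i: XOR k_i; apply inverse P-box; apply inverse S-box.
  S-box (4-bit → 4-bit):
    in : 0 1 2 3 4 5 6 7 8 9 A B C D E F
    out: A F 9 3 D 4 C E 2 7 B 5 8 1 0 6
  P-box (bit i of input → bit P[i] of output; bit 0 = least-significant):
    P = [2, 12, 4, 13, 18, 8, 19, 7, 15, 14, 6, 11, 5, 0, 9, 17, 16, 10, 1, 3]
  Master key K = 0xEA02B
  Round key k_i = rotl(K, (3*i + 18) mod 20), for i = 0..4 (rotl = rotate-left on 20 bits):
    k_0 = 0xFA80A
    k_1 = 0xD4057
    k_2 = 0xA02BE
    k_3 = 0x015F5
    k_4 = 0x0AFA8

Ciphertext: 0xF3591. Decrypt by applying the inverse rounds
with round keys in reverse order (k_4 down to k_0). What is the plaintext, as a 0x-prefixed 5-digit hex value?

0x4E48C

s_0 = ciphertext = 0xF3591
s_1 = InvRound(s_0, k_4) = 0x212BF
s_2 = InvRound(s_1, k_3) = 0x7658E
s_3 = InvRound(s_2, k_2) = 0x3B896
s_4 = InvRound(s_3, k_1) = 0xE0140
s_5 = InvRound(s_4, k_0) = 0x4E48C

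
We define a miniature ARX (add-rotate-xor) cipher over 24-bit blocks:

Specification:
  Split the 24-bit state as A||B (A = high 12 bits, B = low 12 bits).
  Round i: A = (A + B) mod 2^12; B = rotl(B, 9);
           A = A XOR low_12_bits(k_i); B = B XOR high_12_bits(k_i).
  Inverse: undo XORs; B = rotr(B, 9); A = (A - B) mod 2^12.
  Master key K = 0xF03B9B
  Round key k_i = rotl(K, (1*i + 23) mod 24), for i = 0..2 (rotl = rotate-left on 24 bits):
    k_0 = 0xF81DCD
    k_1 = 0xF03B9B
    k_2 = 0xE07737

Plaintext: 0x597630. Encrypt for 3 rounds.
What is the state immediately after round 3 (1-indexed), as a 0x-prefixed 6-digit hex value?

0x88281A

s_0 = plaintext = 0x597630
s_1 = Round(s_0, k_0) = 0x60AF47
s_2 = Round(s_1, k_1) = 0xECA0EB
s_3 = Round(s_2, k_2) = 0x88281A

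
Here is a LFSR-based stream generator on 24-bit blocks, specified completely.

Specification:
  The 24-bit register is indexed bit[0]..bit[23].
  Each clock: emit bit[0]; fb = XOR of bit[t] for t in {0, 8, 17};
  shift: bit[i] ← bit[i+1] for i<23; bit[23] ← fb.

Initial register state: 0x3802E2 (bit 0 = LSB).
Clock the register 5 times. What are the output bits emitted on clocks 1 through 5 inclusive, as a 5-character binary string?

01000

reg_0 = 0x3802E2
clock 1: out=0, reg = 0x1C0171
clock 2: out=1, reg = 0x0E00B8
clock 3: out=0, reg = 0x87005C
clock 4: out=0, reg = 0xC3802E
clock 5: out=0, reg = 0xE1C017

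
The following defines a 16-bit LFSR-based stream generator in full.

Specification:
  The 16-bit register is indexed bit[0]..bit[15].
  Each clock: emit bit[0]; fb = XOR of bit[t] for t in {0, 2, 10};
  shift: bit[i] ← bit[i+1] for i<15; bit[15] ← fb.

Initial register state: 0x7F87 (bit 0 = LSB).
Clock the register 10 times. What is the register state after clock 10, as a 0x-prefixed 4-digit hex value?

0x8E5F

reg_0 = 0x7F87
clock 1: out=1, reg = 0xBFC3
clock 2: out=1, reg = 0x5FE1
clock 3: out=1, reg = 0x2FF0
clock 4: out=0, reg = 0x97F8
clock 5: out=0, reg = 0xCBFC
clock 6: out=0, reg = 0xE5FE
clock 7: out=0, reg = 0x72FF
clock 8: out=1, reg = 0x397F
clock 9: out=1, reg = 0x1CBF
clock 10: out=1, reg = 0x8E5F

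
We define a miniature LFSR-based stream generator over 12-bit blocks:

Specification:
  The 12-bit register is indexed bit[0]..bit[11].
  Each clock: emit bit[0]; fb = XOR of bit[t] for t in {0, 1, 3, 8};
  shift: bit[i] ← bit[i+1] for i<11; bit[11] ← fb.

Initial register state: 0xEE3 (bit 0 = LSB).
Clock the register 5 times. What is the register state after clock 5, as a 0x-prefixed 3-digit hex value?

0x077

reg_0 = 0xEE3
clock 1: out=1, reg = 0x771
clock 2: out=1, reg = 0x3B8
clock 3: out=0, reg = 0x1DC
clock 4: out=0, reg = 0x0EE
clock 5: out=0, reg = 0x077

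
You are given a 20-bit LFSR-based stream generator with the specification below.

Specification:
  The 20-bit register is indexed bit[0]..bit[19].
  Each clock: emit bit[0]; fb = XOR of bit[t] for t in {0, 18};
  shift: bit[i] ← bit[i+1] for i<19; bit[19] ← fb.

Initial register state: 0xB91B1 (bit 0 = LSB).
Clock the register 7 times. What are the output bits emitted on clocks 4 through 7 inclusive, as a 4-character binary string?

0110

reg_0 = 0xB91B1
clock 1: out=1, reg = 0xDC8D8
clock 2: out=0, reg = 0xEE46C
clock 3: out=0, reg = 0xF7236
clock 4: out=0, reg = 0xFB91B
clock 5: out=1, reg = 0x7DC8D
clock 6: out=1, reg = 0x3EE46
clock 7: out=0, reg = 0x1F723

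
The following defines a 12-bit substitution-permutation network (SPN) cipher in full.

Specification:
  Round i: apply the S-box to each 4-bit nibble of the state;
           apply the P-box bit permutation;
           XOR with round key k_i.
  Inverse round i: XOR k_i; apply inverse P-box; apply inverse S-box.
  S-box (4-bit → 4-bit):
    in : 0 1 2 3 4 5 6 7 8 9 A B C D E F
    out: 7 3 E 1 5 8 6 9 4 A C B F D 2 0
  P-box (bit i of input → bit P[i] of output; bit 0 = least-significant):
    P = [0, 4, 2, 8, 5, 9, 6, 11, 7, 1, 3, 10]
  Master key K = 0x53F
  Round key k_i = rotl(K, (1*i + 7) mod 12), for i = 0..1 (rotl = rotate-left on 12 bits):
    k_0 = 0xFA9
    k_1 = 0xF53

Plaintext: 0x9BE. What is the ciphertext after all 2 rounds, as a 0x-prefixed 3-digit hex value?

0x4C0

s_0 = plaintext = 0x9BE
s_1 = Round(s_0, k_0) = 0x19B
s_2 = Round(s_1, k_1) = 0x4C0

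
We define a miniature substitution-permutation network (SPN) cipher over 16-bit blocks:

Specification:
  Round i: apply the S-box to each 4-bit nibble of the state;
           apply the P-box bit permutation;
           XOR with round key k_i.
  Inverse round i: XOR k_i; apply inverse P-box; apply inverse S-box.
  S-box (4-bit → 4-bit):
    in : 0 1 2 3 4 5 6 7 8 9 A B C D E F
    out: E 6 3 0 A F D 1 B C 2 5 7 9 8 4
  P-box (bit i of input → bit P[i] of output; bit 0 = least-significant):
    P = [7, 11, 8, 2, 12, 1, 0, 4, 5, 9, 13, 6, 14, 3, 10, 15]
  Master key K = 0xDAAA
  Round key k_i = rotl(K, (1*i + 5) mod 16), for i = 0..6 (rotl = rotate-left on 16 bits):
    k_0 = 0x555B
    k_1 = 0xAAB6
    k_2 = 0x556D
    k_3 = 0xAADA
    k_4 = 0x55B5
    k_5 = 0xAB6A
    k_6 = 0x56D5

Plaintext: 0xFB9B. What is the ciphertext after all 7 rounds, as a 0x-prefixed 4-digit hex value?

s_0 = plaintext = 0xFB9B
s_1 = Round(s_0, k_0) = 0x70EA
s_2 = Round(s_1, k_1) = 0xC0E6
s_3 = Round(s_2, k_2) = 0x32B1
s_4 = Round(s_3, k_3) = 0xB1FB
s_5 = Round(s_4, k_4) = 0x3234
s_6 = Round(s_5, k_5) = 0xA14E
s_7 = Round(s_6, k_6) = 0x74CB

0x74CB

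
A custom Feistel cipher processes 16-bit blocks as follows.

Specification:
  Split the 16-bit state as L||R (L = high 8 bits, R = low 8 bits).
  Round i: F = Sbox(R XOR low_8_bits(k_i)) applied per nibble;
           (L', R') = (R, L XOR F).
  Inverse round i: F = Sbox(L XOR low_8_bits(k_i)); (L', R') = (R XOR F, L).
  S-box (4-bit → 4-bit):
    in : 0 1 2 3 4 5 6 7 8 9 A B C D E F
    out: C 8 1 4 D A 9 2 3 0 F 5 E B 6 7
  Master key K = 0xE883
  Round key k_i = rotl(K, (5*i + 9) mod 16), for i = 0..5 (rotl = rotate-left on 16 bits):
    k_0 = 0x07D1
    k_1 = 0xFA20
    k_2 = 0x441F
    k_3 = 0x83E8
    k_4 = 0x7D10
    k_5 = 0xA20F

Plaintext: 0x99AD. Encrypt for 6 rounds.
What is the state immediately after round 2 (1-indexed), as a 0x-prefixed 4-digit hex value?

0xB7AF

s_0 = plaintext = 0x99AD
s_1 = Round(s_0, k_0) = 0xADB7
s_2 = Round(s_1, k_1) = 0xB7AF
s_3 = Round(s_2, k_2) = 0xAFEB
s_4 = Round(s_3, k_3) = 0xEB6B
s_5 = Round(s_4, k_4) = 0x6BCE
s_6 = Round(s_5, k_5) = 0xCE83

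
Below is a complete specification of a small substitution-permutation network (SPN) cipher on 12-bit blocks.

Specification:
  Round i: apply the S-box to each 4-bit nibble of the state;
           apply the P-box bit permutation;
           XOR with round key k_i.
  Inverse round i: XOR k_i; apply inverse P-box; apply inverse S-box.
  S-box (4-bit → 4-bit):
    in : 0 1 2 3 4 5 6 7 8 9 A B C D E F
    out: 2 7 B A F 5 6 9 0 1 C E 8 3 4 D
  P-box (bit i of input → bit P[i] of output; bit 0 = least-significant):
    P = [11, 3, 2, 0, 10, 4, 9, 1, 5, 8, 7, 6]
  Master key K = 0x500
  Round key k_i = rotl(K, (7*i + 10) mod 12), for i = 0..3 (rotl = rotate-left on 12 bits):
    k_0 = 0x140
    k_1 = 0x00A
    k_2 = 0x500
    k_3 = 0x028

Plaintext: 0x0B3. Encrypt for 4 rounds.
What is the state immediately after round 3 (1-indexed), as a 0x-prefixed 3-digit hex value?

s_0 = plaintext = 0x0B3
s_1 = Round(s_0, k_0) = 0x25B
s_2 = Round(s_1, k_1) = 0x767
s_3 = Round(s_2, k_2) = 0xF71
s_4 = Round(s_3, k_3) = 0xCC6

0xF71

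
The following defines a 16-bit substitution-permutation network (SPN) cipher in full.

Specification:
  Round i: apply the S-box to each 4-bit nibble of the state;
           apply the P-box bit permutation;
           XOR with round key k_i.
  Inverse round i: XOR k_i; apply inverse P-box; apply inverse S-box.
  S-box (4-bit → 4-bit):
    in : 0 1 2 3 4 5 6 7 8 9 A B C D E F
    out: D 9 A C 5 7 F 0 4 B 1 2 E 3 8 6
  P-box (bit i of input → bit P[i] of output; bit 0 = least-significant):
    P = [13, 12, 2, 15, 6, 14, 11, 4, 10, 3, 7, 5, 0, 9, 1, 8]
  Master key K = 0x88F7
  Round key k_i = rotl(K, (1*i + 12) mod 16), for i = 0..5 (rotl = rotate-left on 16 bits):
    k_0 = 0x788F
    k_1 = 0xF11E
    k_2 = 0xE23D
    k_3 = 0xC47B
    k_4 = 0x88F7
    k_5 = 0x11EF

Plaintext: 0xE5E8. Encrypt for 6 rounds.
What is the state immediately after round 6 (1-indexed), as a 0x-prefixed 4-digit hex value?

0x0396

s_0 = plaintext = 0xE5E8
s_1 = Round(s_0, k_0) = 0x7D13
s_2 = Round(s_1, k_1) = 0x7542
s_3 = Round(s_2, k_2) = 0x7EF5
s_4 = Round(s_3, k_3) = 0xBC5F
s_5 = Round(s_4, k_4) = 0xD21B
s_6 = Round(s_5, k_5) = 0x0396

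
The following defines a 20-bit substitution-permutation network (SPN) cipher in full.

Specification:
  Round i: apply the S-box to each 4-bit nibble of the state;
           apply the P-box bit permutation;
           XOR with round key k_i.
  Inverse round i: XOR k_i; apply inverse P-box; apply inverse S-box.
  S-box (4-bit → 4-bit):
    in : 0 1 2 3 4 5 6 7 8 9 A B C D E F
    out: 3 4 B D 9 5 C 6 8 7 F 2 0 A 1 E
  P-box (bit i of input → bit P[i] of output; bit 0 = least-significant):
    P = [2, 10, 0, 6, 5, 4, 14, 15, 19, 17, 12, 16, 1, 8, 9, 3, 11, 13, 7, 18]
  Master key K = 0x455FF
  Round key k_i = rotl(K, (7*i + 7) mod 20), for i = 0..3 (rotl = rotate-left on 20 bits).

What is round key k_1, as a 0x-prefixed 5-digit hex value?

K = 0x455FF
k_0 = rotl(K, (7*0+7) mod 20) = rotl(K, 7) = 0xAFFA2
k_1 = rotl(K, (7*1+7) mod 20) = rotl(K, 14) = 0xFD157

0xFD157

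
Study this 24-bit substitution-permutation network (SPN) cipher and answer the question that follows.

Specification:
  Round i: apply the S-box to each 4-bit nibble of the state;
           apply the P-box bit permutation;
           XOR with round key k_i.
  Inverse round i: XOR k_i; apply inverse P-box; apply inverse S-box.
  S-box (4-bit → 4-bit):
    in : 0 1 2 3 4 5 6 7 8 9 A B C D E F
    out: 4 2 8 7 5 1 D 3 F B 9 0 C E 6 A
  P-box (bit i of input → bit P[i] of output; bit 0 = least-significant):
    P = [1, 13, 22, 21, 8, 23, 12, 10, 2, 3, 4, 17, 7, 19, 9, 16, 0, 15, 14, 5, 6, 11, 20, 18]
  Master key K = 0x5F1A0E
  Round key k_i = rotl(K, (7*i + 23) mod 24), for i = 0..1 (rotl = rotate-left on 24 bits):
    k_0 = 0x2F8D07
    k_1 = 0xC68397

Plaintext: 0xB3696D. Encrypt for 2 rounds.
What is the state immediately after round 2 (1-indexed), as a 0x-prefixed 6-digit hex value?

0x7CD671

s_0 = plaintext = 0xB3696D
s_1 = Round(s_0, k_0) = 0x4C7A8A
s_2 = Round(s_1, k_1) = 0x7CD671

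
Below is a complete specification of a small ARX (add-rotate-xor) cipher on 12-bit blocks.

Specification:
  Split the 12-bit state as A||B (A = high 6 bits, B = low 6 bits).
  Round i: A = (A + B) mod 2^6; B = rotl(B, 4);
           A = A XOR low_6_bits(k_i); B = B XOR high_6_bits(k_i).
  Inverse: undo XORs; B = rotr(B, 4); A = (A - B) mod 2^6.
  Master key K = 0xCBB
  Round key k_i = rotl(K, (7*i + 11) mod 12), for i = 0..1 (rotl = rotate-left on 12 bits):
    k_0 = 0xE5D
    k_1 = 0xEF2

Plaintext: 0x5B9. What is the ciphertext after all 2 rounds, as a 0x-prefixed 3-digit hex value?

0x2C2

s_0 = plaintext = 0x5B9
s_1 = Round(s_0, k_0) = 0x4A7
s_2 = Round(s_1, k_1) = 0x2C2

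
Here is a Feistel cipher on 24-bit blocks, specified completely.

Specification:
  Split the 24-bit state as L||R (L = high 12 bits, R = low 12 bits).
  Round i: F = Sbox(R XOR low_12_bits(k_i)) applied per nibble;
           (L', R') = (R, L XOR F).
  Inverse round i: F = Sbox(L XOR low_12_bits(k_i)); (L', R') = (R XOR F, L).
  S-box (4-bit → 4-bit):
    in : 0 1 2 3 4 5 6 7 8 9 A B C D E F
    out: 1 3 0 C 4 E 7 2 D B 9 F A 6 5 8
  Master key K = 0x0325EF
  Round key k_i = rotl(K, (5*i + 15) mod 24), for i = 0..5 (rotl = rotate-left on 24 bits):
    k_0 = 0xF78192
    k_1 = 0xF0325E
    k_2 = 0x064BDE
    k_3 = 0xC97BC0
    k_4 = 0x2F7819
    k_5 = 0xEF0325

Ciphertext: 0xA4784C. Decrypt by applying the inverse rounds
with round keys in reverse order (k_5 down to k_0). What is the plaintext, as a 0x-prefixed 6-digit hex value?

s_0 = ciphertext = 0xA4784C
s_1 = InvRound(s_0, k_5) = 0x33CA47
s_2 = InvRound(s_1, k_4) = 0x54933C
s_3 = InvRound(s_2, k_3) = 0x6E7549
s_4 = InvRound(s_3, k_2) = 0x3826E7
s_5 = InvRound(s_4, k_1) = 0x58D382
s_6 = InvRound(s_5, k_0) = 0x7BA58D

0x7BA58D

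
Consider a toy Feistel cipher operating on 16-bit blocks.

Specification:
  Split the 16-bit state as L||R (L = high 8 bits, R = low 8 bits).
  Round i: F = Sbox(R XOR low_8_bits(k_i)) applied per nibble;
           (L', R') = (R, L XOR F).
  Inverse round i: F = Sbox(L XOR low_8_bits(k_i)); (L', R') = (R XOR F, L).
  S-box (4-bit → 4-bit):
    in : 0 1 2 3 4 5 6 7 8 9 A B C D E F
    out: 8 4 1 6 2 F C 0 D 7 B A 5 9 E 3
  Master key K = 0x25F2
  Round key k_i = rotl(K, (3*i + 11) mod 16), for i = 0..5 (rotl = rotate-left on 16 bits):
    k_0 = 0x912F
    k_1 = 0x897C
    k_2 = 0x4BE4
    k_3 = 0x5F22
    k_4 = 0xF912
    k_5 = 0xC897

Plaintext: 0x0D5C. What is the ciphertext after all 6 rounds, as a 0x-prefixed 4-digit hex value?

s_0 = plaintext = 0x0D5C
s_1 = Round(s_0, k_0) = 0x5C0B
s_2 = Round(s_1, k_1) = 0x0B5C
s_3 = Round(s_2, k_2) = 0x5CA6
s_4 = Round(s_3, k_3) = 0xA68E
s_5 = Round(s_4, k_4) = 0x8ED3
s_6 = Round(s_5, k_5) = 0xD3AC

0xD3AC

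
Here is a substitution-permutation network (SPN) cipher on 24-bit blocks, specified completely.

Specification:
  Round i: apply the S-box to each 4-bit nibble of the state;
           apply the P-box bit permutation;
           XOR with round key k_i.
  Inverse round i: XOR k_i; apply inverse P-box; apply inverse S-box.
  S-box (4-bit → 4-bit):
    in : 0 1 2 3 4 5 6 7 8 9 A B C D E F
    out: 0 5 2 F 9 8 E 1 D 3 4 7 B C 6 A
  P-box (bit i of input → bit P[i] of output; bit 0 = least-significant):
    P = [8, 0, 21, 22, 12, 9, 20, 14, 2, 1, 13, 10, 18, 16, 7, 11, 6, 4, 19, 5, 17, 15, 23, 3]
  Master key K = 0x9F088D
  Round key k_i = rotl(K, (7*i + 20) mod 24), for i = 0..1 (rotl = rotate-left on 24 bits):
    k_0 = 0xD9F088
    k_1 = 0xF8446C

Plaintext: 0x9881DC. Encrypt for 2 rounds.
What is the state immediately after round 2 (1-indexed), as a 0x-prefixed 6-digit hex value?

s_0 = plaintext = 0x9881DC
s_1 = Round(s_0, k_0) = 0x87196D
s_2 = Round(s_1, k_1) = 0x0E06A2

0x0E06A2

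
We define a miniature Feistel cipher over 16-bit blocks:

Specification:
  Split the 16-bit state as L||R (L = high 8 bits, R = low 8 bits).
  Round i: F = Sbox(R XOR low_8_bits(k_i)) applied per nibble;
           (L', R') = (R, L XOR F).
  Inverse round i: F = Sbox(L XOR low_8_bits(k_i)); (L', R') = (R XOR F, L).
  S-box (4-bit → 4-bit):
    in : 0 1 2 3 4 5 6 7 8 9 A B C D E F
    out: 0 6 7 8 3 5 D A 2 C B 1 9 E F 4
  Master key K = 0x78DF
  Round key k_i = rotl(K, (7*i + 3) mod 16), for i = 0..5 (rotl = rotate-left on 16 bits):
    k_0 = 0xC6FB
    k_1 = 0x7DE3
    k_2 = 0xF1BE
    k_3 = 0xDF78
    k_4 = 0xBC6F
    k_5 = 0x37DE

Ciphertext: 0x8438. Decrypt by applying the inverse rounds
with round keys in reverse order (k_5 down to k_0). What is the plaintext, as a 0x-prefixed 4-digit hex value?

0x9C9F

s_0 = ciphertext = 0x8438
s_1 = InvRound(s_0, k_5) = 0x6384
s_2 = InvRound(s_1, k_4) = 0x8D63
s_3 = InvRound(s_2, k_3) = 0x268D
s_4 = InvRound(s_3, k_2) = 0x4F26
s_5 = InvRound(s_4, k_1) = 0x9F4F
s_6 = InvRound(s_5, k_0) = 0x9C9F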